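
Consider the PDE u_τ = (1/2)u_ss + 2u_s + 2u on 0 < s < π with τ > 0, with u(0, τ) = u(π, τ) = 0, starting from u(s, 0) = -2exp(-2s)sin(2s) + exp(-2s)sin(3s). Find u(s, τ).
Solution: Substitute u = exp(-2s)w, i.e. w = exp(2s)u.
By the product rule, u_s = exp(-2s)(w_s - 2w), u_ss = exp(-2s)(w_ss - 4w_s + 4w), u_τ = exp(-2s)w_τ.
Substituting into the PDE and dividing by exp(-2s): w_τ = (1/2)(w_ss - 4w_s + 4w) + 2(w_s - 2w) + 2w.
The lower-order terms cancel, leaving the standard heat equation w_τ = (1/2)w_ss.
Initial data for w: w(s,0) = exp(2s)u(s,0) = -2sin(2s) + sin(3s). The boundary conditions carry over: w(0,τ) = w(π,τ) = 0.
Solve for w:
  Using separation of variables w = X(s)T(τ):
  Eigenfunctions: sin(ns), n = 1, 2, 3, ...
  General solution: w(s, τ) = Σ c_n sin(ns) exp(-n² τ/2)
  Matching w(s,0) = -2sin(2s) + sin(3s) term by term: c_2=-2, c_3=1.
Hence w(s,τ) = -2exp(-2τ)sin(2s) + exp(-9τ/2)sin(3s).
Transform back: u(s,τ) = exp(-2s)w(s,τ).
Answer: u(s, τ) = -2exp(-2s)exp(-2τ)sin(2s) + exp(-2s)exp(-9τ/2)sin(3s)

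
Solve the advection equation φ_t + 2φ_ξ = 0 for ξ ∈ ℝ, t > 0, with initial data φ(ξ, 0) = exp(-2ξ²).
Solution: By characteristics (dξ/dt = 2), φ(ξ,t) = f(ξ - 2t) with f = φ(·, 0).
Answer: φ(ξ, t) = exp(-2(-2t + ξ)²)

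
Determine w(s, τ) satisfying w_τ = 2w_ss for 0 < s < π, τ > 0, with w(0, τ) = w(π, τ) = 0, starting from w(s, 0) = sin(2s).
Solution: Using separation of variables w = X(s)T(τ):
Eigenfunctions: sin(ns), n = 1, 2, 3, ...
General solution: w(s, τ) = Σ c_n sin(ns) exp(-2n² τ)
Matching w(s,0) = sin(2s) term by term: c_2=1.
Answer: w(s, τ) = exp(-8τ)sin(2s)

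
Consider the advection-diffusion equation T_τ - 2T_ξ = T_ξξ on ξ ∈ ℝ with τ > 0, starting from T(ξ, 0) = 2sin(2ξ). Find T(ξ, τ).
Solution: Moving frame: η = ξ + 2τ, σ = τ, T = u(η,σ), so T_τ = u_σ + 2u_η and T_ξξ = u_ηη.
Hence T_τ - 2T_ξ = u_σ and the PDE becomes the heat equation u_σ = u_ηη on η ∈ ℝ.
Initial data: u(η,0) = T(η,0) = 2sin(2η). Each mode sin(nη) decays as exp(-n²σ) on ℝ, so u(η,σ) = Σ c_n exp(-n²σ) sin(nη) with c_2=2: u(η,σ) = 2exp(-4σ)sin(2η).
Substituting back: T(ξ,τ) = u(ξ + 2τ, τ).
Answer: T(ξ, τ) = 2exp(-4τ)sin(2ξ + 4τ)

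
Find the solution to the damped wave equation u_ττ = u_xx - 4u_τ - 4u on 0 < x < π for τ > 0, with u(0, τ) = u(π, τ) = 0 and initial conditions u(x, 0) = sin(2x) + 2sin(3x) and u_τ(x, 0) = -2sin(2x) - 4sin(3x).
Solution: Substitute u = exp(-2τ)w.
Then u_τ = exp(-2τ)(w_τ - 2w), u_ττ = exp(-2τ)(w_ττ - 4w_τ + 4w), u_xx = exp(-2τ)w_xx; substituting and dividing by exp(-2τ), the lower-order terms cancel: w_ττ = w_xx (standard wave equation).
Data for w: w(x,0) = u(x,0) = sin(2x) + 2sin(3x); w_τ(x,0) = u_τ(x,0) + 2u(x,0) = 0. The boundary conditions carry over: w(0,τ) = w(π,τ) = 0.
Separating variables: w = Σ [A_n cos(ω_n τ) + B_n sin(ω_n τ)] sin(nx), ω_n = n. From ICs: A_2=1, A_3=2.
So w(x,τ) = sin(2x)cos(2τ) + 2sin(3x)cos(3τ), and u(x,τ) = exp(-2τ)w(x,τ).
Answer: u(x, τ) = exp(-2τ)sin(2x)cos(2τ) + 2exp(-2τ)sin(3x)cos(3τ)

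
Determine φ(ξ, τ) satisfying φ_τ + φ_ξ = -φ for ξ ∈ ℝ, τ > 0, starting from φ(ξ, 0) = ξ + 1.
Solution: Substitute φ = exp(-τ)u, i.e. u = exp(τ)φ.
By the product rule, φ_τ = exp(-τ)(u_τ - u), φ_ξ = exp(-τ)u_ξ.
Substituting into the PDE and dividing by exp(-τ): u_τ - u + u_ξ = -u.
The lower-order terms cancel, leaving the standard advection equation u_τ + u_ξ = 0.
Initial data for u: u(ξ,0) = φ(ξ,0) = ξ + 1.
Solve for u:
  By method of characteristics (waves move right with speed 1):
  Along characteristics ξ - τ = const, u is constant, so u(ξ,τ) = f(ξ - τ) with f = u(·, 0).
Hence u(ξ,τ) = ξ - τ + 1.
Transform back: φ(ξ,τ) = exp(-τ)u(ξ,τ).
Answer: φ(ξ, τ) = ξexp(-τ) - τexp(-τ) + exp(-τ)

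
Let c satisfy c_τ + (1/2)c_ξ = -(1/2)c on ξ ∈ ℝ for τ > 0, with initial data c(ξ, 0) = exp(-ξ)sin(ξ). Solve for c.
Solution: Substitute c = exp(-ξ)u.
Then c_ξ = exp(-ξ)(u_ξ - u), c_τ = exp(-ξ)u_τ; substituting and dividing by exp(-ξ), the lower-order terms cancel: u_τ + (1/2)u_ξ = 0 (standard advection equation).
Data for u: u(ξ,0) = exp(ξ)c(ξ,0) = sin(ξ).
By characteristics (dξ/dτ = 1/2), u(ξ,τ) = f(ξ - (1/2)τ) with f = u(·, 0).
So u(ξ,τ) = sin(ξ - τ/2), and c(ξ,τ) = exp(-ξ)u(ξ,τ).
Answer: c(ξ, τ) = exp(-ξ)sin(ξ - τ/2)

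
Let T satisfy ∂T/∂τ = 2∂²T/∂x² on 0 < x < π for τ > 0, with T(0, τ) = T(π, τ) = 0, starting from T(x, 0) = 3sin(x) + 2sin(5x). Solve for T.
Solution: Using separation of variables T = X(x)G(τ):
Eigenfunctions: sin(nx), n = 1, 2, 3, ...
General solution: T(x, τ) = Σ c_n sin(nx) exp(-2n² τ)
Matching T(x,0) = 3sin(x) + 2sin(5x) term by term: c_1=3, c_5=2.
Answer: T(x, τ) = 3exp(-2τ)sin(x) + 2exp(-50τ)sin(5x)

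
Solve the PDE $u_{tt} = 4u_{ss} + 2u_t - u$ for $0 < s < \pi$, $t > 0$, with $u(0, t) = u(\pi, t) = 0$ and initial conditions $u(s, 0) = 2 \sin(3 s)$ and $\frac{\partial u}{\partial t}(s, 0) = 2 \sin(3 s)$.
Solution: Substitute $u = e^{t}w$, i.e. $w = e^{-t}u$.
By the product rule, $u_t = e^{t}(w_t + w)$, $u_{tt} = e^{t}(w_{tt} + 2w_t + w)$, $u_{ss} = e^{t}w_{ss}$.
Substituting into the PDE and dividing by $e^{t}$: $w_{tt} + 2w_t + w = 4w_{ss} + 2(w_t + w) - w$.
The lower-order terms cancel, leaving the standard wave equation $w_{tt} = 4w_{ss}$.
Initial data for $w$: $w(s,0) = u(s,0) = 2 \sin(3 s)$; $w_t(s,0) = u_t(s,0) - u(s,0) = 0$. The boundary conditions carry over: $w(0,t) = w(\pi,t) = 0$.
Solve for $w$:
  Using separation of variables $w = X(s)T(t)$:
  Eigenfunctions: $\sin(ns)$, $n = 1, 2, 3, \ldots$
  General solution: $w(s, t) = \sum [A_n \cos(2n t) + B_n \sin(2n t)] \sin(ns)$
  From $w(s,0) = 2 \sin(3 s)$: $A_3=2$. From $w_t(s,0) = 0$: all $B_n = 0$.
Hence $w(s,t) = 2 \sin(3 s) \cos(6 t)$.
Transform back: $u(s,t) = e^{t}w(s,t)$.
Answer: $u(s, t) = 2 e^{t} \sin(3 s) \cos(6 t)$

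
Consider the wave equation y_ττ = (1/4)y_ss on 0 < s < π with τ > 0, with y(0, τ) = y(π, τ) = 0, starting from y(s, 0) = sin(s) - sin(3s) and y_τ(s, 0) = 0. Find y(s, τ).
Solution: Using separation of variables y = X(s)T(τ):
Eigenfunctions: sin(ns), n = 1, 2, 3, ...
General solution: y(s, τ) = Σ [A_n cos(n τ/2) + B_n sin(n τ/2)] sin(ns)
From y(s,0) = sin(s) - sin(3s): A_1=1, A_3=-1. From y_τ(s,0) = 0: all B_n = 0.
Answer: y(s, τ) = sin(s)cos(τ/2) - sin(3s)cos(3τ/2)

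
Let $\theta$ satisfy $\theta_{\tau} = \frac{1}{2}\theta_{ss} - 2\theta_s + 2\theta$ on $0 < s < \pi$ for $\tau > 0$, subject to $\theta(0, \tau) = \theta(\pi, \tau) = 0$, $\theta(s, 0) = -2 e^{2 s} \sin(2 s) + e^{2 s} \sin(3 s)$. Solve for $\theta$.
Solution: Substitute $\theta = e^{2s}u$.
Then $\theta_s = e^{2s}(u_s + 2u)$, $\theta_{ss} = e^{2s}(u_{ss} + 4u_s + 4u)$, $\theta_{\tau} = e^{2s}u_{\tau}$; substituting and dividing by $e^{2s}$, the lower-order terms cancel: $u_{\tau} = \frac{1}{2}u_{ss}$ (standard heat equation).
Data for $u$: $u(s,0) = e^{-2s}\theta(s,0) = -2 \sin(2 s) + \sin(3 s)$. The boundary conditions carry over: $u(0,\tau) = u(\pi,\tau) = 0$.
Separating variables: $u = \sum c_n e^{-n^2\tau/2} \sin(ns)$. From $u(s,0) = -2 \sin(2 s) + \sin(3 s)$: $c_2=-2, c_3=1$.
So $u(s,\tau) = -2 e^{-2 \tau} \sin(2 s) + e^{-9 \tau/2} \sin(3 s)$, and $\theta(s,\tau) = e^{2s}u(s,\tau)$.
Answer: $\theta(s, \tau) = -2 e^{-2 \tau} e^{2 s} \sin(2 s) + e^{-9 \tau/2} e^{2 s} \sin(3 s)$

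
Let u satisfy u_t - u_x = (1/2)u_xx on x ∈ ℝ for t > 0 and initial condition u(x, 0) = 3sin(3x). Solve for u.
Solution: Change to a moving frame: let η = x + t, σ = t and write u(x,t) = w(η,σ).
By the chain rule u_t = w_σ + w_η, u_x = w_η, u_xx = w_ηη.
Then u_t - u_x = w_σ: the advection term cancels and the PDE becomes the heat equation w_σ = (1/2)w_ηη on η ∈ ℝ.
Initial data: w(η,0) = u(η,0) = 3sin(3η).
On η ∈ ℝ each mode satisfies (sin(nη))″ = -n² sin(nη), so exp(-n²σ/2) sin(nη) solves the heat equation; by superposition w(η,σ) = Σ c_n exp(-n²σ/2) sin(nη).
Reading off the coefficients: c_3=3, so w(η,σ) = 3exp(-9σ/2)sin(3η).
Substituting back η = x + t, σ = t: u(x,t) = w(x + t, t).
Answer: u(x, t) = 3exp(-9t/2)sin(3t + 3x)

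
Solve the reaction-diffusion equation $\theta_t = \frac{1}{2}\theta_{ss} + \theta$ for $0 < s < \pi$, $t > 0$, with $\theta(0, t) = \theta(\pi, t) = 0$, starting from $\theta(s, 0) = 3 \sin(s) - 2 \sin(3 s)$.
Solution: Substitute $\theta = e^{t}u$.
Then $\theta_t = e^{t}(u_t + u)$, $\theta_{ss} = e^{t}u_{ss}$; substituting and dividing by $e^{t}$, the lower-order terms cancel: $u_t = \frac{1}{2}u_{ss}$ (standard heat equation).
Data for $u$: $u(s,0) = \theta(s,0) = 3 \sin(s) - 2 \sin(3 s)$. The boundary conditions carry over: $u(0,t) = u(\pi,t) = 0$.
Separating variables: $u = \sum c_n e^{-n^2t/2} \sin(ns)$. From $u(s,0) = 3 \sin(s) - 2 \sin(3 s)$: $c_1=3, c_3=-2$.
So $u(s,t) = 3 e^{-t/2} \sin(s) - 2 e^{-9 t/2} \sin(3 s)$, and $\theta(s,t) = e^{t}u(s,t)$.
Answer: $\theta(s, t) = 3 e^{t/2} \sin(s) - 2 e^{-7 t/2} \sin(3 s)$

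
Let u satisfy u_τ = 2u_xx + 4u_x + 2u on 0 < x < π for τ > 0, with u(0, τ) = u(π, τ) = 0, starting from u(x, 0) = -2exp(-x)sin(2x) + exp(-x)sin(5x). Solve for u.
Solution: Substitute u = exp(-x)w, i.e. w = exp(x)u.
By the product rule, u_x = exp(-x)(w_x - w), u_xx = exp(-x)(w_xx - 2w_x + w), u_τ = exp(-x)w_τ.
Substituting into the PDE and dividing by exp(-x): w_τ = 2(w_xx - 2w_x + w) + 4(w_x - w) + 2w.
The lower-order terms cancel, leaving the standard heat equation w_τ = 2w_xx.
Initial data for w: w(x,0) = exp(x)u(x,0) = -2sin(2x) + sin(5x). The boundary conditions carry over: w(0,τ) = w(π,τ) = 0.
Solve for w:
  Using separation of variables w = X(x)T(τ):
  Eigenfunctions: sin(nx), n = 1, 2, 3, ...
  General solution: w(x, τ) = Σ c_n sin(nx) exp(-2n² τ)
  Matching w(x,0) = -2sin(2x) + sin(5x) term by term: c_2=-2, c_5=1.
Hence w(x,τ) = -2exp(-8τ)sin(2x) + exp(-50τ)sin(5x).
Transform back: u(x,τ) = exp(-x)w(x,τ).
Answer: u(x, τ) = -2exp(-x)exp(-8τ)sin(2x) + exp(-x)exp(-50τ)sin(5x)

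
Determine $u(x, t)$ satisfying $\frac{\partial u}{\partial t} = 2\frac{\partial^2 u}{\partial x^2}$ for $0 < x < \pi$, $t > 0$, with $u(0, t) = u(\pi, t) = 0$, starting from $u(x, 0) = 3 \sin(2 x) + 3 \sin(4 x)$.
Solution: Using separation of variables $u = X(x)T(t)$:
Eigenfunctions: $\sin(nx)$, $n = 1, 2, 3, \ldots$
General solution: $u(x, t) = \sum c_n \sin(nx) e^{-2n^2 t}$
Matching $u(x,0) = 3 \sin(2 x) + 3 \sin(4 x)$ term by term: $c_2=3, c_4=3$.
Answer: $u(x, t) = 3 e^{-8 t} \sin(2 x) + 3 e^{-32 t} \sin(4 x)$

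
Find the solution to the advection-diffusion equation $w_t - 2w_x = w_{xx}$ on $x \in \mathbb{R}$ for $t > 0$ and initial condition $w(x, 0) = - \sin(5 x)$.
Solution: Moving frame: $\eta = x + 2t$, $\sigma = t$, $w = u(\eta,\sigma)$, so $w_t = u_{\sigma} + 2u_{\eta}$ and $w_{xx} = u_{\eta\eta}$.
Hence $w_t - 2w_x = u_{\sigma}$ and the PDE becomes the heat equation $u_{\sigma} = u_{\eta\eta}$ on $\eta \in \mathbb{R}$.
Initial data: $u(\eta,0) = w(\eta,0) = - \sin(5 \eta)$. Each mode $\sin(n\eta)$ decays as $e^{-n^2\sigma}$ on $\mathbb{R}$, so $u(\eta,\sigma) = \sum c_n e^{-n^2\sigma} \sin(n\eta)$ with $c_5=-1$: $u(\eta,\sigma) = - e^{-25 \sigma} \sin(5 \eta)$.
Substituting back: $w(x,t) = u(x + 2t, t)$.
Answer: $w(x, t) = - e^{-25 t} \sin(10 t + 5 x)$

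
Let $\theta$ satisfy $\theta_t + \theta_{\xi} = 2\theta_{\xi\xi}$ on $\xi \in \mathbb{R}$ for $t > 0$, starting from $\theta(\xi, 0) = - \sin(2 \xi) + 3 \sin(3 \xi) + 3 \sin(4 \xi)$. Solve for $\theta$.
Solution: Moving frame: $\eta = \xi - t$, $\sigma = t$, $\theta = u(\eta,\sigma)$, so $\theta_t = u_{\sigma} - u_{\eta}$ and $\theta_{\xi\xi} = u_{\eta\eta}$.
Hence $\theta_t + \theta_{\xi} = u_{\sigma}$ and the PDE becomes the heat equation $u_{\sigma} = 2u_{\eta\eta}$ on $\eta \in \mathbb{R}$.
Initial data: $u(\eta,0) = \theta(\eta,0) = - \sin(2 \eta) + 3 \sin(3 \eta) + 3 \sin(4 \eta)$. Each mode $\sin(n\eta)$ decays as $e^{-2n^2\sigma}$ on $\mathbb{R}$, so $u(\eta,\sigma) = \sum c_n e^{-2n^2\sigma} \sin(n\eta)$ with $c_2=-1, c_3=3, c_4=3$: $u(\eta,\sigma) = - e^{-8 \sigma} \sin(2 \eta) + 3 e^{-18 \sigma} \sin(3 \eta) + 3 e^{-32 \sigma} \sin(4 \eta)$.
Substituting back: $\theta(\xi,t) = u(\xi - t, t)$.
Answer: $\theta(\xi, t) = - e^{-8 t} \sin(2 \xi - 2 t) + 3 e^{-18 t} \sin(3 \xi - 3 t) + 3 e^{-32 t} \sin(4 \xi - 4 t)$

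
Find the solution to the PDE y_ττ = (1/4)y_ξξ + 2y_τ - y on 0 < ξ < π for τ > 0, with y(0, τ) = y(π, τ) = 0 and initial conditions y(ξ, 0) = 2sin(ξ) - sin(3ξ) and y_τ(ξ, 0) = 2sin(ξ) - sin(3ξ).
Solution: Substitute y = exp(τ)u, i.e. u = exp(-τ)y.
By the product rule, y_τ = exp(τ)(u_τ + u), y_ττ = exp(τ)(u_ττ + 2u_τ + u), y_ξξ = exp(τ)u_ξξ.
Substituting into the PDE and dividing by exp(τ): u_ττ + 2u_τ + u = (1/4)u_ξξ + 2(u_τ + u) - u.
The lower-order terms cancel, leaving the standard wave equation u_ττ = (1/4)u_ξξ.
Initial data for u: u(ξ,0) = y(ξ,0) = 2sin(ξ) - sin(3ξ); u_τ(ξ,0) = y_τ(ξ,0) - y(ξ,0) = 0. The boundary conditions carry over: u(0,τ) = u(π,τ) = 0.
Solve for u:
  Using separation of variables u = X(ξ)T(τ):
  Eigenfunctions: sin(nξ), n = 1, 2, 3, ...
  General solution: u(ξ, τ) = Σ [A_n cos(n τ/2) + B_n sin(n τ/2)] sin(nξ)
  From u(ξ,0) = 2sin(ξ) - sin(3ξ): A_1=2, A_3=-1. From u_τ(ξ,0) = 0: all B_n = 0.
Hence u(ξ,τ) = 2sin(ξ)cos(τ/2) - sin(3ξ)cos(3τ/2).
Transform back: y(ξ,τ) = exp(τ)u(ξ,τ).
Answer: y(ξ, τ) = 2exp(τ)sin(ξ)cos(τ/2) - exp(τ)sin(3ξ)cos(3τ/2)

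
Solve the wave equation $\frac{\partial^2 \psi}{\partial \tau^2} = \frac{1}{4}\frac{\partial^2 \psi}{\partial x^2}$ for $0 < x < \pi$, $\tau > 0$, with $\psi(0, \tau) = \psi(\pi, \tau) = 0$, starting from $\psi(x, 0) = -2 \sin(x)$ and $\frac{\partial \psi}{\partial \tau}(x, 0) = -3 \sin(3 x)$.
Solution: Separating variables: $\psi = \sum [A_n \cos(\omega_n \tau) + B_n \sin(\omega_n \tau)] \sin(nx)$, $\omega_n = n/2$. From ICs ($B_n$ = velocity coefficient / $\omega_n$): $A_1=-2, B_3=-2$.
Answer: $\psi(x, \tau) = -2 \sin(3 \tau/2) \sin(3 x) - 2 \sin(x) \cos(\tau/2)$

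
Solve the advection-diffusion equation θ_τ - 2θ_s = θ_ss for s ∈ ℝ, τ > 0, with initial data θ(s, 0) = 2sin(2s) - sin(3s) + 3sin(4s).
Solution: Change to a moving frame: let η = s + 2τ, σ = τ and write θ(s,τ) = u(η,σ).
By the chain rule θ_τ = u_σ + 2u_η, θ_s = u_η, θ_ss = u_ηη.
Then θ_τ - 2θ_s = u_σ: the advection term cancels and the PDE becomes the heat equation u_σ = u_ηη on η ∈ ℝ.
Initial data: u(η,0) = θ(η,0) = 2sin(2η) - sin(3η) + 3sin(4η).
On η ∈ ℝ each mode satisfies (sin(nη))″ = -n² sin(nη), so exp(-n²σ) sin(nη) solves the heat equation; by superposition u(η,σ) = Σ c_n exp(-n²σ) sin(nη).
Reading off the coefficients: c_2=2, c_3=-1, c_4=3, so u(η,σ) = 2exp(-4σ)sin(2η) - exp(-9σ)sin(3η) + 3exp(-16σ)sin(4η).
Substituting back η = s + 2τ, σ = τ: θ(s,τ) = u(s + 2τ, τ).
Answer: θ(s, τ) = 2exp(-4τ)sin(2s + 4τ) - exp(-9τ)sin(3s + 6τ) + 3exp(-16τ)sin(4s + 8τ)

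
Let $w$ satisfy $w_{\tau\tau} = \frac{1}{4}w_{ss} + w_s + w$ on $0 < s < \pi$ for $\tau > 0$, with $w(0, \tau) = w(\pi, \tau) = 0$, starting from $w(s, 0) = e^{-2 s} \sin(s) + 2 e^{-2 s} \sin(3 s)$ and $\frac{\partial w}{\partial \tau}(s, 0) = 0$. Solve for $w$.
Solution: Substitute $w = e^{-2s}u$.
Then $w_s = e^{-2s}(u_s - 2u)$, $w_{ss} = e^{-2s}(u_{ss} - 4u_s + 4u)$, $w_{\tau\tau} = e^{-2s}u_{\tau\tau}$; substituting and dividing by $e^{-2s}$, the lower-order terms cancel: $u_{\tau\tau} = \frac{1}{4}u_{ss}$ (standard wave equation).
Data for $u$: $u(s,0) = e^{2s}w(s,0) = \sin(s) + 2 \sin(3 s)$; $u_{\tau}(s,0) = e^{2s}w_{\tau}(s,0) = 0$. The boundary conditions carry over: $u(0,\tau) = u(\pi,\tau) = 0$.
Separating variables: $u = \sum [A_n \cos(\omega_n \tau) + B_n \sin(\omega_n \tau)] \sin(ns)$, $\omega_n = n/2$. From ICs: $A_1=1, A_3=2$.
So $u(s,\tau) = \sin(s) \cos(\tau/2) + 2 \sin(3 s) \cos(3 \tau/2)$, and $w(s,\tau) = e^{-2s}u(s,\tau)$.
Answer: $w(s, \tau) = e^{-2 s} \sin(s) \cos(\tau/2) + 2 e^{-2 s} \sin(3 s) \cos(3 \tau/2)$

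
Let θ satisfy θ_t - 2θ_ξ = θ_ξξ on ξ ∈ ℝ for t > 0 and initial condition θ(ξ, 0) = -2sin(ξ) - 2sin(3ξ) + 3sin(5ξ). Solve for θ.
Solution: Moving frame: η = ξ + 2t, σ = t, θ = u(η,σ), so θ_t = u_σ + 2u_η and θ_ξξ = u_ηη.
Hence θ_t - 2θ_ξ = u_σ and the PDE becomes the heat equation u_σ = u_ηη on η ∈ ℝ.
Initial data: u(η,0) = θ(η,0) = -2sin(η) - 2sin(3η) + 3sin(5η). Each mode sin(nη) decays as exp(-n²σ) on ℝ, so u(η,σ) = Σ c_n exp(-n²σ) sin(nη) with c_1=-2, c_3=-2, c_5=3: u(η,σ) = -2exp(-σ)sin(η) - 2exp(-9σ)sin(3η) + 3exp(-25σ)sin(5η).
Substituting back: θ(ξ,t) = u(ξ + 2t, t).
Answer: θ(ξ, t) = -2exp(-t)sin(2t + ξ) - 2exp(-9t)sin(6t + 3ξ) + 3exp(-25t)sin(10t + 5ξ)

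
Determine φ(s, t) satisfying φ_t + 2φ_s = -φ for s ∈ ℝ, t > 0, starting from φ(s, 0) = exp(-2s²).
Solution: Substitute φ = exp(-t)u, i.e. u = exp(t)φ.
By the product rule, φ_t = exp(-t)(u_t - u), φ_s = exp(-t)u_s.
Substituting into the PDE and dividing by exp(-t): u_t - u + 2u_s = -u.
The lower-order terms cancel, leaving the standard advection equation u_t + 2u_s = 0.
Initial data for u: u(s,0) = φ(s,0) = exp(-2s²).
Solve for u:
  By method of characteristics (waves move right with speed 2):
  Along characteristics s - 2t = const, u is constant, so u(s,t) = f(s - 2t) with f = u(·, 0).
Hence u(s,t) = exp(-2(s - 2t)²).
Transform back: φ(s,t) = exp(-t)u(s,t).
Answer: φ(s, t) = exp(-t)exp(-2(s - 2t)²)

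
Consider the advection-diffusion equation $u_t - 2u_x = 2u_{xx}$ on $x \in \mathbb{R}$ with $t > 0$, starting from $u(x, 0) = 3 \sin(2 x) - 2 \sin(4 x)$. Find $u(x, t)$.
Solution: Change to a moving frame: let $\eta = x + 2t$, $\sigma = t$ and write $u(x,t) = w(\eta,\sigma)$.
By the chain rule $u_t = w_{\sigma} + 2w_{\eta}$, $u_x = w_{\eta}$, $u_{xx} = w_{\eta\eta}$.
Then $u_t - 2u_x = w_{\sigma}$: the advection term cancels and the PDE becomes the heat equation $w_{\sigma} = 2w_{\eta\eta}$ on $\eta \in \mathbb{R}$.
Initial data: $w(\eta,0) = u(\eta,0) = 3 \sin(2 \eta) - 2 \sin(4 \eta)$.
On $\eta \in \mathbb{R}$ each mode satisfies $(\sin(n\eta))'' = -n^2 \sin(n\eta)$, so $e^{-2n^2\sigma} \sin(n\eta)$ solves the heat equation; by superposition $w(\eta,\sigma) = \sum c_n e^{-2n^2\sigma} \sin(n\eta)$.
Reading off the coefficients: $c_2=3, c_4=-2$, so $w(\eta,\sigma) = 3 e^{-8 \sigma} \sin(2 \eta) - 2 e^{-32 \sigma} \sin(4 \eta)$.
Substituting back $\eta = x + 2t$, $\sigma = t$: $u(x,t) = w(x + 2t, t)$.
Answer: $u(x, t) = 3 e^{-8 t} \sin(4 t + 2 x) - 2 e^{-32 t} \sin(8 t + 4 x)$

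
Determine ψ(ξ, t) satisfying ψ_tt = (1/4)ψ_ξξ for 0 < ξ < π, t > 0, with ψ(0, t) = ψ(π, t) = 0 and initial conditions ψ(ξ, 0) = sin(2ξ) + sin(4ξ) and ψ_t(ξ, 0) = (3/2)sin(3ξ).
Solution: Separating variables: ψ = Σ [A_n cos(ω_n t) + B_n sin(ω_n t)] sin(nξ), ω_n = n/2. From ICs (B_n = velocity coefficient / ω_n): A_2=1, A_4=1, B_3=1.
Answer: ψ(ξ, t) = sin(3t/2)sin(3ξ) + sin(2ξ)cos(t) + sin(4ξ)cos(2t)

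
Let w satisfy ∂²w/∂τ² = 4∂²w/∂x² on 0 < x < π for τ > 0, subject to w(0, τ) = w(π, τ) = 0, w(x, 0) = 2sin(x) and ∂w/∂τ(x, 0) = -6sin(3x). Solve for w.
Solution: Separating variables: w = Σ [A_n cos(ω_n τ) + B_n sin(ω_n τ)] sin(nx), ω_n = 2n. From ICs (B_n = velocity coefficient / ω_n): A_1=2, B_3=-1.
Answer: w(x, τ) = 2sin(x)cos(2τ) - sin(3x)sin(6τ)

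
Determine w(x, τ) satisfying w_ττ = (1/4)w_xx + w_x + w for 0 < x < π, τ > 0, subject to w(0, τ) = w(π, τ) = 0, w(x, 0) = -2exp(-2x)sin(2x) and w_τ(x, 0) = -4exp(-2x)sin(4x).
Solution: Substitute w = exp(-2x)u.
Then w_x = exp(-2x)(u_x - 2u), w_xx = exp(-2x)(u_xx - 4u_x + 4u), w_ττ = exp(-2x)u_ττ; substituting and dividing by exp(-2x), the lower-order terms cancel: u_ττ = (1/4)u_xx (standard wave equation).
Data for u: u(x,0) = exp(2x)w(x,0) = -2sin(2x); u_τ(x,0) = exp(2x)w_τ(x,0) = -4sin(4x). The boundary conditions carry over: u(0,τ) = u(π,τ) = 0.
Separating variables: u = Σ [A_n cos(ω_n τ) + B_n sin(ω_n τ)] sin(nx), ω_n = n/2. From ICs (B_n = velocity coefficient / ω_n): A_2=-2, B_4=-2.
So u(x,τ) = -2sin(2x)cos(τ) - 2sin(4x)sin(2τ), and w(x,τ) = exp(-2x)u(x,τ).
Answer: w(x, τ) = -2exp(-2x)sin(2x)cos(τ) - 2exp(-2x)sin(4x)sin(2τ)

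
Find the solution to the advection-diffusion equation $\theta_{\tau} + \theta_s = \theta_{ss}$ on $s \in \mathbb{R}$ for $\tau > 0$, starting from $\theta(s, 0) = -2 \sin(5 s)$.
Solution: Change to a moving frame: let $\eta = s - \tau$, $\sigma = \tau$ and write $\theta(s,\tau) = u(\eta,\sigma)$.
By the chain rule $\theta_{\tau} = u_{\sigma} - u_{\eta}$, $\theta_s = u_{\eta}$, $\theta_{ss} = u_{\eta\eta}$.
Then $\theta_{\tau} + \theta_s = u_{\sigma}$: the advection term cancels and the PDE becomes the heat equation $u_{\sigma} = u_{\eta\eta}$ on $\eta \in \mathbb{R}$.
Initial data: $u(\eta,0) = \theta(\eta,0) = -2 \sin(5 \eta)$.
On $\eta \in \mathbb{R}$ each mode satisfies $(\sin(n\eta))'' = -n^2 \sin(n\eta)$, so $e^{-n^2\sigma} \sin(n\eta)$ solves the heat equation; by superposition $u(\eta,\sigma) = \sum c_n e^{-n^2\sigma} \sin(n\eta)$.
Reading off the coefficients: $c_5=-2$, so $u(\eta,\sigma) = -2 e^{-25 \sigma} \sin(5 \eta)$.
Substituting back $\eta = s - \tau$, $\sigma = \tau$: $\theta(s,\tau) = u(s - \tau, \tau)$.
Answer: $\theta(s, \tau) = 2 e^{-25 \tau} \sin(5 \tau - 5 s)$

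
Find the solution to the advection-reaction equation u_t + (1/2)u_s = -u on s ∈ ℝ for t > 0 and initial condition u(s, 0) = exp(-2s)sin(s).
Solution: Substitute u = exp(-2s)w, i.e. w = exp(2s)u.
By the product rule, u_s = exp(-2s)(w_s - 2w), u_t = exp(-2s)w_t.
Substituting into the PDE and dividing by exp(-2s): w_t + (1/2)(w_s - 2w) = -w.
The lower-order terms cancel, leaving the standard advection equation w_t + (1/2)w_s = 0.
Initial data for w: w(s,0) = exp(2s)u(s,0) = sin(s).
Solve for w:
  By method of characteristics (waves move right with speed 1/2):
  Along characteristics s - (1/2)t = const, w is constant, so w(s,t) = f(s - (1/2)t) with f = w(·, 0).
Hence w(s,t) = sin(s - t/2).
Transform back: u(s,t) = exp(-2s)w(s,t).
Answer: u(s, t) = exp(-2s)sin(s - t/2)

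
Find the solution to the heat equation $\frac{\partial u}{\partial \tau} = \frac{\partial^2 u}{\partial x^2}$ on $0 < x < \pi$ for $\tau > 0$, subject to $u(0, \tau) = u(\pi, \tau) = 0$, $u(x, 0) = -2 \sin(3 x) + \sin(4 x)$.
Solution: Separating variables: $u = \sum c_n e^{-n^2\tau} \sin(nx)$. From $u(x,0) = -2 \sin(3 x) + \sin(4 x)$: $c_3=-2, c_4=1$.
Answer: $u(x, \tau) = -2 e^{-9 \tau} \sin(3 x) + e^{-16 \tau} \sin(4 x)$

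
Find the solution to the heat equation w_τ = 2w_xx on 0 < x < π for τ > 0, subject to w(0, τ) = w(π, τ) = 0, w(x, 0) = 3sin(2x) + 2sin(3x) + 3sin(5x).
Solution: Using separation of variables w = X(x)T(τ):
Eigenfunctions: sin(nx), n = 1, 2, 3, ...
General solution: w(x, τ) = Σ c_n sin(nx) exp(-2n² τ)
Matching w(x,0) = 3sin(2x) + 2sin(3x) + 3sin(5x) term by term: c_2=3, c_3=2, c_5=3.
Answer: w(x, τ) = 3exp(-8τ)sin(2x) + 2exp(-18τ)sin(3x) + 3exp(-50τ)sin(5x)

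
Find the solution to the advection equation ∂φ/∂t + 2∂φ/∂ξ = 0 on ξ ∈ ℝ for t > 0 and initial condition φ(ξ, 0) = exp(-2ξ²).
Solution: By method of characteristics (waves move right with speed 2):
Along characteristics ξ - 2t = const, φ is constant, so φ(ξ,t) = f(ξ - 2t) with f = φ(·, 0).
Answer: φ(ξ, t) = exp(-2(-2t + ξ)²)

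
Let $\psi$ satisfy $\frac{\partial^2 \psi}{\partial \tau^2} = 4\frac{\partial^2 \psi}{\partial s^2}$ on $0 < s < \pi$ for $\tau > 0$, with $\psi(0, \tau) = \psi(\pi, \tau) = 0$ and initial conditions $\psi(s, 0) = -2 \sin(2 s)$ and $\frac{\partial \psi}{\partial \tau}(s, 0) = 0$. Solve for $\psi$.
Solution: Separating variables: $\psi = \sum [A_n \cos(\omega_n \tau) + B_n \sin(\omega_n \tau)] \sin(ns)$, $\omega_n = 2n$. From ICs: $A_2=-2$.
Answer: $\psi(s, \tau) = -2 \sin(2 s) \cos(4 \tau)$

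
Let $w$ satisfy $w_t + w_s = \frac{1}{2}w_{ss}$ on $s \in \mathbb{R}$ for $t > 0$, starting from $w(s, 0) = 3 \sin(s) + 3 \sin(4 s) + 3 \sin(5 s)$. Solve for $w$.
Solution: Change to a moving frame: let $\eta = s - t$, $\sigma = t$ and write $w(s,t) = u(\eta,\sigma)$.
By the chain rule $w_t = u_{\sigma} - u_{\eta}$, $w_s = u_{\eta}$, $w_{ss} = u_{\eta\eta}$.
Then $w_t + w_s = u_{\sigma}$: the advection term cancels and the PDE becomes the heat equation $u_{\sigma} = \frac{1}{2}u_{\eta\eta}$ on $\eta \in \mathbb{R}$.
Initial data: $u(\eta,0) = w(\eta,0) = 3 \sin(\eta) + 3 \sin(4 \eta) + 3 \sin(5 \eta)$.
On $\eta \in \mathbb{R}$ each mode satisfies $(\sin(n\eta))'' = -n^2 \sin(n\eta)$, so $e^{-n^2\sigma/2} \sin(n\eta)$ solves the heat equation; by superposition $u(\eta,\sigma) = \sum c_n e^{-n^2\sigma/2} \sin(n\eta)$.
Reading off the coefficients: $c_1=3, c_4=3, c_5=3$, so $u(\eta,\sigma) = 3 e^{-8 \sigma} \sin(4 \eta) + 3 e^{-\sigma/2} \sin(\eta) + 3 e^{-25 \sigma/2} \sin(5 \eta)$.
Substituting back $\eta = s - t$, $\sigma = t$: $w(s,t) = u(s - t, t)$.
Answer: $w(s, t) = 3 e^{-8 t} \sin(4 s - 4 t) + 3 e^{-t/2} \sin(s - t) + 3 e^{-25 t/2} \sin(5 s - 5 t)$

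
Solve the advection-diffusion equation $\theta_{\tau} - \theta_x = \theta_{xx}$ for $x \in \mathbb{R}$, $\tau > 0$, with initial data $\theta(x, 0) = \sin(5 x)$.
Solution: Change to a moving frame: let $\eta = x + \tau$, $\sigma = \tau$ and write $\theta(x,\tau) = u(\eta,\sigma)$.
By the chain rule $\theta_{\tau} = u_{\sigma} + u_{\eta}$, $\theta_x = u_{\eta}$, $\theta_{xx} = u_{\eta\eta}$.
Then $\theta_{\tau} - \theta_x = u_{\sigma}$: the advection term cancels and the PDE becomes the heat equation $u_{\sigma} = u_{\eta\eta}$ on $\eta \in \mathbb{R}$.
Initial data: $u(\eta,0) = \theta(\eta,0) = \sin(5 \eta)$.
On $\eta \in \mathbb{R}$ each mode satisfies $(\sin(n\eta))'' = -n^2 \sin(n\eta)$, so $e^{-n^2\sigma} \sin(n\eta)$ solves the heat equation; by superposition $u(\eta,\sigma) = \sum c_n e^{-n^2\sigma} \sin(n\eta)$.
Reading off the coefficients: $c_5=1$, so $u(\eta,\sigma) = e^{-25 \sigma} \sin(5 \eta)$.
Substituting back $\eta = x + \tau$, $\sigma = \tau$: $\theta(x,\tau) = u(x + \tau, \tau)$.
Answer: $\theta(x, \tau) = e^{-25 \tau} \sin(5 \tau + 5 x)$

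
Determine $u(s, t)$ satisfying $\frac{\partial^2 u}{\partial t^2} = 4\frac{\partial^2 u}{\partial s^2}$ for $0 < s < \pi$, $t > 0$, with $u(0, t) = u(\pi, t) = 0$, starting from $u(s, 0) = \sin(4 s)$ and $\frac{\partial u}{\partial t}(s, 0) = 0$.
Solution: Separating variables: $u = \sum [A_n \cos(\omega_n t) + B_n \sin(\omega_n t)] \sin(ns)$, $\omega_n = 2n$. From ICs: $A_4=1$.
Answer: $u(s, t) = \sin(4 s) \cos(8 t)$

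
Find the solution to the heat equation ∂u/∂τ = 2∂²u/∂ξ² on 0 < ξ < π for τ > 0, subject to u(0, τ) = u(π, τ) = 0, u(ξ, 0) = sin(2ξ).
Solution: Using separation of variables u = X(ξ)T(τ):
Eigenfunctions: sin(nξ), n = 1, 2, 3, ...
General solution: u(ξ, τ) = Σ c_n sin(nξ) exp(-2n² τ)
Matching u(ξ,0) = sin(2ξ) term by term: c_2=1.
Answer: u(ξ, τ) = exp(-8τ)sin(2ξ)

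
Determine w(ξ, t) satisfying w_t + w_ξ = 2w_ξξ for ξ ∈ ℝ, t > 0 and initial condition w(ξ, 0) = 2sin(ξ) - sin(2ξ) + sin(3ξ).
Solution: Change to a moving frame: let η = ξ - t, σ = t and write w(ξ,t) = u(η,σ).
By the chain rule w_t = u_σ - u_η, w_ξ = u_η, w_ξξ = u_ηη.
Then w_t + w_ξ = u_σ: the advection term cancels and the PDE becomes the heat equation u_σ = 2u_ηη on η ∈ ℝ.
Initial data: u(η,0) = w(η,0) = 2sin(η) - sin(2η) + sin(3η).
On η ∈ ℝ each mode satisfies (sin(nη))″ = -n² sin(nη), so exp(-2n²σ) sin(nη) solves the heat equation; by superposition u(η,σ) = Σ c_n exp(-2n²σ) sin(nη).
Reading off the coefficients: c_1=2, c_2=-1, c_3=1, so u(η,σ) = 2exp(-2σ)sin(η) - exp(-8σ)sin(2η) + exp(-18σ)sin(3η).
Substituting back η = ξ - t, σ = t: w(ξ,t) = u(ξ - t, t).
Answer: w(ξ, t) = -2exp(-2t)sin(t - ξ) + exp(-8t)sin(2t - 2ξ) - exp(-18t)sin(3t - 3ξ)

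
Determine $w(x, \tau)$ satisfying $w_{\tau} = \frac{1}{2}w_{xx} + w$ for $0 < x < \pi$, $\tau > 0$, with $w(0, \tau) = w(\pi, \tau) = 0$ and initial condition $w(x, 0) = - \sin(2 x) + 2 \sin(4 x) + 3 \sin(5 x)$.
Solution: Substitute $w = e^{\tau}u$.
Then $w_{\tau} = e^{\tau}(u_{\tau} + u)$, $w_{xx} = e^{\tau}u_{xx}$; substituting and dividing by $e^{\tau}$, the lower-order terms cancel: $u_{\tau} = \frac{1}{2}u_{xx}$ (standard heat equation).
Data for $u$: $u(x,0) = w(x,0) = - \sin(2 x) + 2 \sin(4 x) + 3 \sin(5 x)$. The boundary conditions carry over: $u(0,\tau) = u(\pi,\tau) = 0$.
Separating variables: $u = \sum c_n e^{-n^2\tau/2} \sin(nx)$. From $u(x,0) = - \sin(2 x) + 2 \sin(4 x) + 3 \sin(5 x)$: $c_2=-1, c_4=2, c_5=3$.
So $u(x,\tau) = - e^{-2 \tau} \sin(2 x) + 2 e^{-8 \tau} \sin(4 x) + 3 e^{-25 \tau/2} \sin(5 x)$, and $w(x,\tau) = e^{\tau}u(x,\tau)$.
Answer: $w(x, \tau) = - e^{-\tau} \sin(2 x) + 2 e^{-7 \tau} \sin(4 x) + 3 e^{-23 \tau/2} \sin(5 x)$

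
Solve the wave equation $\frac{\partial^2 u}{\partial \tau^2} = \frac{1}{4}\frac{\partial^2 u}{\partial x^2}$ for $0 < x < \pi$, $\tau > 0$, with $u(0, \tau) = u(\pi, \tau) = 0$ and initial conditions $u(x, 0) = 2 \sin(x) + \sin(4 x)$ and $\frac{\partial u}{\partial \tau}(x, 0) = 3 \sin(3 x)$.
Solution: Using separation of variables $u = X(x)T(\tau)$:
Eigenfunctions: $\sin(nx)$, $n = 1, 2, 3, \ldots$
General solution: $u(x, \tau) = \sum [A_n \cos(n \tau/2) + B_n \sin(n \tau/2)] \sin(nx)$
From $u(x,0) = 2 \sin(x) + \sin(4 x)$: $A_1=2, A_4=1$. From $u_{\tau}(x,0) = 3 \sin(3 x)$, using $u_{\tau}(x,0) = \sum \omega_n B_n \sin(nx)$ with $\omega_n = n/2$: $B_3 = 3/(3/2) = 2$.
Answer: $u(x, \tau) = 2 \sin(3 \tau/2) \sin(3 x) + 2 \sin(x) \cos(\tau/2) + \sin(4 x) \cos(2 \tau)$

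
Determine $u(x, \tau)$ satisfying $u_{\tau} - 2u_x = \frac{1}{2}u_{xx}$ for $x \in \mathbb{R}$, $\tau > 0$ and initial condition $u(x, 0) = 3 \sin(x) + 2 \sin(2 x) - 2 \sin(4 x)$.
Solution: Change to a moving frame: let $\eta = x + 2\tau$, $\sigma = \tau$ and write $u(x,\tau) = w(\eta,\sigma)$.
By the chain rule $u_{\tau} = w_{\sigma} + 2w_{\eta}$, $u_x = w_{\eta}$, $u_{xx} = w_{\eta\eta}$.
Then $u_{\tau} - 2u_x = w_{\sigma}$: the advection term cancels and the PDE becomes the heat equation $w_{\sigma} = \frac{1}{2}w_{\eta\eta}$ on $\eta \in \mathbb{R}$.
Initial data: $w(\eta,0) = u(\eta,0) = 3 \sin(\eta) + 2 \sin(2 \eta) - 2 \sin(4 \eta)$.
On $\eta \in \mathbb{R}$ each mode satisfies $(\sin(n\eta))'' = -n^2 \sin(n\eta)$, so $e^{-n^2\sigma/2} \sin(n\eta)$ solves the heat equation; by superposition $w(\eta,\sigma) = \sum c_n e^{-n^2\sigma/2} \sin(n\eta)$.
Reading off the coefficients: $c_1=3, c_2=2, c_4=-2$, so $w(\eta,\sigma) = 2 e^{-2 \sigma} \sin(2 \eta) - 2 e^{-8 \sigma} \sin(4 \eta) + 3 e^{-\sigma/2} \sin(\eta)$.
Substituting back $\eta = x + 2\tau$, $\sigma = \tau$: $u(x,\tau) = w(x + 2\tau, \tau)$.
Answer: $u(x, \tau) = 2 e^{-2 \tau} \sin(4 \tau + 2 x) - 2 e^{-8 \tau} \sin(8 \tau + 4 x) + 3 e^{-\tau/2} \sin(2 \tau + x)$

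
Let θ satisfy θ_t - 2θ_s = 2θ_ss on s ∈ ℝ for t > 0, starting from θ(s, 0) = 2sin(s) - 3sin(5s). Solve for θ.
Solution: Moving frame: η = s + 2t, σ = t, θ = u(η,σ), so θ_t = u_σ + 2u_η and θ_ss = u_ηη.
Hence θ_t - 2θ_s = u_σ and the PDE becomes the heat equation u_σ = 2u_ηη on η ∈ ℝ.
Initial data: u(η,0) = θ(η,0) = 2sin(η) - 3sin(5η). Each mode sin(nη) decays as exp(-2n²σ) on ℝ, so u(η,σ) = Σ c_n exp(-2n²σ) sin(nη) with c_1=2, c_5=-3: u(η,σ) = 2exp(-2σ)sin(η) - 3exp(-50σ)sin(5η).
Substituting back: θ(s,t) = u(s + 2t, t).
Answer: θ(s, t) = 2exp(-2t)sin(s + 2t) - 3exp(-50t)sin(5s + 10t)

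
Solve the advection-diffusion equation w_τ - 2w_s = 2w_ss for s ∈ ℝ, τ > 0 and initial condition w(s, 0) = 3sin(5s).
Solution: Change to a moving frame: let η = s + 2τ, σ = τ and write w(s,τ) = u(η,σ).
By the chain rule w_τ = u_σ + 2u_η, w_s = u_η, w_ss = u_ηη.
Then w_τ - 2w_s = u_σ: the advection term cancels and the PDE becomes the heat equation u_σ = 2u_ηη on η ∈ ℝ.
Initial data: u(η,0) = w(η,0) = 3sin(5η).
On η ∈ ℝ each mode satisfies (sin(nη))″ = -n² sin(nη), so exp(-2n²σ) sin(nη) solves the heat equation; by superposition u(η,σ) = Σ c_n exp(-2n²σ) sin(nη).
Reading off the coefficients: c_5=3, so u(η,σ) = 3exp(-50σ)sin(5η).
Substituting back η = s + 2τ, σ = τ: w(s,τ) = u(s + 2τ, τ).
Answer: w(s, τ) = 3exp(-50τ)sin(5s + 10τ)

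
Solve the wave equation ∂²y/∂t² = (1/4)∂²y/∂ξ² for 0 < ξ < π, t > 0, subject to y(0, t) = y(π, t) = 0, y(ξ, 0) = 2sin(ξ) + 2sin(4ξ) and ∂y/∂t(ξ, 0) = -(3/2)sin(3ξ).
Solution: Separating variables: y = Σ [A_n cos(ω_n t) + B_n sin(ω_n t)] sin(nξ), ω_n = n/2. From ICs (B_n = velocity coefficient / ω_n): A_1=2, A_4=2, B_3=-1.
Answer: y(ξ, t) = -sin(3t/2)sin(3ξ) + 2sin(ξ)cos(t/2) + 2sin(4ξ)cos(2t)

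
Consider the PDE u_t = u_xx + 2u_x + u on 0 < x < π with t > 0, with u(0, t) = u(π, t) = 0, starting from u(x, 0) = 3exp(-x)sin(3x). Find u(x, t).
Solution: Substitute u = exp(-x)w.
Then u_x = exp(-x)(w_x - w), u_xx = exp(-x)(w_xx - 2w_x + w), u_t = exp(-x)w_t; substituting and dividing by exp(-x), the lower-order terms cancel: w_t = w_xx (standard heat equation).
Data for w: w(x,0) = exp(x)u(x,0) = 3sin(3x). The boundary conditions carry over: w(0,t) = w(π,t) = 0.
Separating variables: w = Σ c_n exp(-n²t) sin(nx). From w(x,0) = 3sin(3x): c_3=3.
So w(x,t) = 3exp(-9t)sin(3x), and u(x,t) = exp(-x)w(x,t).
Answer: u(x, t) = 3exp(-9t)exp(-x)sin(3x)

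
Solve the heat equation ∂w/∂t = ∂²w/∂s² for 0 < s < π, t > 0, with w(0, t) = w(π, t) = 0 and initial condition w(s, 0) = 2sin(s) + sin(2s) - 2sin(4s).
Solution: Using separation of variables w = X(s)T(t):
Eigenfunctions: sin(ns), n = 1, 2, 3, ...
General solution: w(s, t) = Σ c_n sin(ns) exp(-n² t)
Matching w(s,0) = 2sin(s) + sin(2s) - 2sin(4s) term by term: c_1=2, c_2=1, c_4=-2.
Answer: w(s, t) = 2exp(-t)sin(s) + exp(-4t)sin(2s) - 2exp(-16t)sin(4s)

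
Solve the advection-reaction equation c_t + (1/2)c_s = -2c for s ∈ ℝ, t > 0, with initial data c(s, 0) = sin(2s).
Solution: Substitute c = exp(-2t)u.
Then c_t = exp(-2t)(u_t - 2u), c_s = exp(-2t)u_s; substituting and dividing by exp(-2t), the lower-order terms cancel: u_t + (1/2)u_s = 0 (standard advection equation).
Data for u: u(s,0) = c(s,0) = sin(2s).
By characteristics (ds/dt = 1/2), u(s,t) = f(s - (1/2)t) with f = u(·, 0).
So u(s,t) = sin(2s - t), and c(s,t) = exp(-2t)u(s,t).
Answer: c(s, t) = exp(-2t)sin(2s - t)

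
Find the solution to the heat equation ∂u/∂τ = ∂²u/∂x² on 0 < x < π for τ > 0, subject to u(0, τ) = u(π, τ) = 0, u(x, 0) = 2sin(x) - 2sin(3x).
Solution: Using separation of variables u = X(x)T(τ):
Eigenfunctions: sin(nx), n = 1, 2, 3, ...
General solution: u(x, τ) = Σ c_n sin(nx) exp(-n² τ)
Matching u(x,0) = 2sin(x) - 2sin(3x) term by term: c_1=2, c_3=-2.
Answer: u(x, τ) = 2exp(-τ)sin(x) - 2exp(-9τ)sin(3x)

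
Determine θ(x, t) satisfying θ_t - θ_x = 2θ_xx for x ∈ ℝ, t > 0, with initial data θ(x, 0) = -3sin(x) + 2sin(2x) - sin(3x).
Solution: Moving frame: η = x + t, σ = t, θ = u(η,σ), so θ_t = u_σ + u_η and θ_xx = u_ηη.
Hence θ_t - θ_x = u_σ and the PDE becomes the heat equation u_σ = 2u_ηη on η ∈ ℝ.
Initial data: u(η,0) = θ(η,0) = -3sin(η) + 2sin(2η) - sin(3η). Each mode sin(nη) decays as exp(-2n²σ) on ℝ, so u(η,σ) = Σ c_n exp(-2n²σ) sin(nη) with c_1=-3, c_2=2, c_3=-1: u(η,σ) = -3exp(-2σ)sin(η) + 2exp(-8σ)sin(2η) - exp(-18σ)sin(3η).
Substituting back: θ(x,t) = u(x + t, t).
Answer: θ(x, t) = -3exp(-2t)sin(t + x) + 2exp(-8t)sin(2t + 2x) - exp(-18t)sin(3t + 3x)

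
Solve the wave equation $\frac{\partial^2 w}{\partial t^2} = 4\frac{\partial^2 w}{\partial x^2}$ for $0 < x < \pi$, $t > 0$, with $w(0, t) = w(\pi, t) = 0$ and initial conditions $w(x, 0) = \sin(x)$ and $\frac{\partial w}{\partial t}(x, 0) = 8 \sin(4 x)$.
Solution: Using separation of variables $w = X(x)T(t)$:
Eigenfunctions: $\sin(nx)$, $n = 1, 2, 3, \ldots$
General solution: $w(x, t) = \sum [A_n \cos(2n t) + B_n \sin(2n t)] \sin(nx)$
From $w(x,0) = \sin(x)$: $A_1=1$. From $w_t(x,0) = 8 \sin(4 x)$, using $w_t(x,0) = \sum \omega_n B_n \sin(nx)$ with $\omega_n = 2n$: $B_4 = 8/8 = 1$.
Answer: $w(x, t) = \sin(8 t) \sin(4 x) + \sin(x) \cos(2 t)$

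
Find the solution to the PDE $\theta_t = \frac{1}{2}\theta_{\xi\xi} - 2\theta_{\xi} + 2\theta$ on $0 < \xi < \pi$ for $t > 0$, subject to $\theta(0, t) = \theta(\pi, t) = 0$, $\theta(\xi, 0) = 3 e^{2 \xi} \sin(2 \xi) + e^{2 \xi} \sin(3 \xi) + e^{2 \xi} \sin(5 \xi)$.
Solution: Substitute $\theta = e^{2\xi}u$, i.e. $u = e^{-2\xi}\theta$.
By the product rule, $\theta_{\xi} = e^{2\xi}(u_{\xi} + 2u)$, $\theta_{\xi\xi} = e^{2\xi}(u_{\xi\xi} + 4u_{\xi} + 4u)$, $\theta_t = e^{2\xi}u_t$.
Substituting into the PDE and dividing by $e^{2\xi}$: $u_t = \frac{1}{2}(u_{\xi\xi} + 4u_{\xi} + 4u) - 2(u_{\xi} + 2u) + 2u$.
The lower-order terms cancel, leaving the standard heat equation $u_t = \frac{1}{2}u_{\xi\xi}$.
Initial data for $u$: $u(\xi,0) = e^{-2\xi}\theta(\xi,0) = 3 \sin(2 \xi) + \sin(3 \xi) + \sin(5 \xi)$. The boundary conditions carry over: $u(0,t) = u(\pi,t) = 0$.
Solve for $u$:
  Using separation of variables $u = X(\xi)G(t)$:
  Eigenfunctions: $\sin(n\xi)$, $n = 1, 2, 3, \ldots$
  General solution: $u(\xi, t) = \sum c_n \sin(n\xi) e^{-n^2 t/2}$
  Matching $u(\xi,0) = 3 \sin(2 \xi) + \sin(3 \xi) + \sin(5 \xi)$ term by term: $c_2=3, c_3=1, c_5=1$.
Hence $u(\xi,t) = 3 e^{-2 t} \sin(2 \xi) + e^{-9 t/2} \sin(3 \xi) + e^{-25 t/2} \sin(5 \xi)$.
Transform back: $\theta(\xi,t) = e^{2\xi}u(\xi,t)$.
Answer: $\theta(\xi, t) = 3 e^{2 \xi} e^{-2 t} \sin(2 \xi) + e^{2 \xi} e^{-9 t/2} \sin(3 \xi) + e^{2 \xi} e^{-25 t/2} \sin(5 \xi)$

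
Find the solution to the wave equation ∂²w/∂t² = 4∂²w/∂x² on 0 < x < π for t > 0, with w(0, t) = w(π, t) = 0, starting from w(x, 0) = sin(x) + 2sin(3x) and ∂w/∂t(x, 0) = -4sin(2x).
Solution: Separating variables: w = Σ [A_n cos(ω_n t) + B_n sin(ω_n t)] sin(nx), ω_n = 2n. From ICs (B_n = velocity coefficient / ω_n): A_1=1, A_3=2, B_2=-1.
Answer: w(x, t) = -sin(4t)sin(2x) + sin(x)cos(2t) + 2sin(3x)cos(6t)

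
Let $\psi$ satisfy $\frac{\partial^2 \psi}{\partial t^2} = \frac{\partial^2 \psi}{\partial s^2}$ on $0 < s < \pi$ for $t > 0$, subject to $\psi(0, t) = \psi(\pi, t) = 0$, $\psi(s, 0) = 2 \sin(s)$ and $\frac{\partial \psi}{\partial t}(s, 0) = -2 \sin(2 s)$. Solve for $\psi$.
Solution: Using separation of variables $\psi = X(s)T(t)$:
Eigenfunctions: $\sin(ns)$, $n = 1, 2, 3, \ldots$
General solution: $\psi(s, t) = \sum [A_n \cos(n t) + B_n \sin(n t)] \sin(ns)$
From $\psi(s,0) = 2 \sin(s)$: $A_1=2$. From $\psi_t(s,0) = -2 \sin(2 s)$, using $\psi_t(s,0) = \sum \omega_n B_n \sin(ns)$ with $\omega_n = n$: $B_2 = (-2)/2 = -1$.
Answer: $\psi(s, t) = 2 \sin(s) \cos(t) -  \sin(2 s) \sin(2 t)$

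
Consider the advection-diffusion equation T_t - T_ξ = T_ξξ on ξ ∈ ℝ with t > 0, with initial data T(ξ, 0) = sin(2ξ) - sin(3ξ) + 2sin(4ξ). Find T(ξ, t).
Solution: Moving frame: η = ξ + t, σ = t, T = u(η,σ), so T_t = u_σ + u_η and T_ξξ = u_ηη.
Hence T_t - T_ξ = u_σ and the PDE becomes the heat equation u_σ = u_ηη on η ∈ ℝ.
Initial data: u(η,0) = T(η,0) = sin(2η) - sin(3η) + 2sin(4η). Each mode sin(nη) decays as exp(-n²σ) on ℝ, so u(η,σ) = Σ c_n exp(-n²σ) sin(nη) with c_2=1, c_3=-1, c_4=2: u(η,σ) = exp(-4σ)sin(2η) - exp(-9σ)sin(3η) + 2exp(-16σ)sin(4η).
Substituting back: T(ξ,t) = u(ξ + t, t).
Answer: T(ξ, t) = exp(-4t)sin(2t + 2ξ) - exp(-9t)sin(3t + 3ξ) + 2exp(-16t)sin(4t + 4ξ)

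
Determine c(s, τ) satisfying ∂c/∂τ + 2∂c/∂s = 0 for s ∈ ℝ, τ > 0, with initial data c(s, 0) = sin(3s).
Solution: By method of characteristics (waves move right with speed 2):
Along characteristics s - 2τ = const, c is constant, so c(s,τ) = f(s - 2τ) with f = c(·, 0).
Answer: c(s, τ) = sin(3s - 6τ)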